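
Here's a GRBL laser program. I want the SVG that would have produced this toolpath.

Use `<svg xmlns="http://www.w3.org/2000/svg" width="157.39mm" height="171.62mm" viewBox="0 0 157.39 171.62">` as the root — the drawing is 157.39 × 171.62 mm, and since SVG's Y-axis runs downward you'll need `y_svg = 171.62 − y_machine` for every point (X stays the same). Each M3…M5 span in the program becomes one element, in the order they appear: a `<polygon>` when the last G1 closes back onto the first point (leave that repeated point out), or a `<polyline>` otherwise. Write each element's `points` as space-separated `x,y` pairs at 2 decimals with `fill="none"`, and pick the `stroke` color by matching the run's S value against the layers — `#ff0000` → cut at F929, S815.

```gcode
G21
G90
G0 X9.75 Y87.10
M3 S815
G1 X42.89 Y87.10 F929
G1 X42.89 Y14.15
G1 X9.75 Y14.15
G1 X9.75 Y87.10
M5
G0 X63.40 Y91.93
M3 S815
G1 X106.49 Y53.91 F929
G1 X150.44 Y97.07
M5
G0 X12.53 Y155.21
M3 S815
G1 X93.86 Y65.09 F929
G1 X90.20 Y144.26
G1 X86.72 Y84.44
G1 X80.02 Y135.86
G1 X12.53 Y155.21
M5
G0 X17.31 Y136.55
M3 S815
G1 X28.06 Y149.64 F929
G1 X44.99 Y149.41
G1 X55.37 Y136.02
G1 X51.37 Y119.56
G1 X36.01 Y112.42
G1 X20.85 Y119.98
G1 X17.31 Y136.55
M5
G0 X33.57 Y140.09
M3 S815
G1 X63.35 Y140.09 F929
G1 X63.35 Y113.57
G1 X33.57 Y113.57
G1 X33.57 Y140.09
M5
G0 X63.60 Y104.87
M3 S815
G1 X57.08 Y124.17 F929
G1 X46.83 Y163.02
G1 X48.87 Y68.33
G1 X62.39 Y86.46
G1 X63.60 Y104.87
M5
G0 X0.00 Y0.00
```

Machine Y-up, SVG Y-down with viewBox height 171.62, so y_svg = 171.62 − y_machine; X carries over. Every run uses S815, so all elements get stroke `#ff0000` (cut).

Run 1: The run returns to its start, so emit a `<polygon>` with points (Y-flipped): 9.75,84.52 42.89,84.52 42.89,157.47 9.75,157.47.

Run 2: The run is open, so emit a `<polyline>` with points (Y-flipped): 63.40,79.69 106.49,117.71 150.44,74.55.

Run 3: The run returns to its start, so emit a `<polygon>` with points (Y-flipped): 12.53,16.41 93.86,106.53 90.20,27.36 86.72,87.18 80.02,35.76.

Run 4: The run returns to its start, so emit a `<polygon>` with points (Y-flipped): 17.31,35.07 28.06,21.98 44.99,22.21 55.37,35.60 51.37,52.06 36.01,59.20 20.85,51.64.

Run 5: The run returns to its start, so emit a `<polygon>` with points (Y-flipped): 33.57,31.53 63.35,31.53 63.35,58.05 33.57,58.05.

Run 6: The run returns to its start, so emit a `<polygon>` with points (Y-flipped): 63.60,66.75 57.08,47.45 46.83,8.60 48.87,103.29 62.39,85.16.

<svg xmlns="http://www.w3.org/2000/svg" width="157.39mm" height="171.62mm" viewBox="0 0 157.39 171.62">
  <polygon points="9.75,84.52 42.89,84.52 42.89,157.47 9.75,157.47" fill="none" stroke="#ff0000"/>
  <polyline points="63.40,79.69 106.49,117.71 150.44,74.55" fill="none" stroke="#ff0000"/>
  <polygon points="12.53,16.41 93.86,106.53 90.20,27.36 86.72,87.18 80.02,35.76" fill="none" stroke="#ff0000"/>
  <polygon points="17.31,35.07 28.06,21.98 44.99,22.21 55.37,35.60 51.37,52.06 36.01,59.20 20.85,51.64" fill="none" stroke="#ff0000"/>
  <polygon points="33.57,31.53 63.35,31.53 63.35,58.05 33.57,58.05" fill="none" stroke="#ff0000"/>
  <polygon points="63.60,66.75 57.08,47.45 46.83,8.60 48.87,103.29 62.39,85.16" fill="none" stroke="#ff0000"/>
</svg>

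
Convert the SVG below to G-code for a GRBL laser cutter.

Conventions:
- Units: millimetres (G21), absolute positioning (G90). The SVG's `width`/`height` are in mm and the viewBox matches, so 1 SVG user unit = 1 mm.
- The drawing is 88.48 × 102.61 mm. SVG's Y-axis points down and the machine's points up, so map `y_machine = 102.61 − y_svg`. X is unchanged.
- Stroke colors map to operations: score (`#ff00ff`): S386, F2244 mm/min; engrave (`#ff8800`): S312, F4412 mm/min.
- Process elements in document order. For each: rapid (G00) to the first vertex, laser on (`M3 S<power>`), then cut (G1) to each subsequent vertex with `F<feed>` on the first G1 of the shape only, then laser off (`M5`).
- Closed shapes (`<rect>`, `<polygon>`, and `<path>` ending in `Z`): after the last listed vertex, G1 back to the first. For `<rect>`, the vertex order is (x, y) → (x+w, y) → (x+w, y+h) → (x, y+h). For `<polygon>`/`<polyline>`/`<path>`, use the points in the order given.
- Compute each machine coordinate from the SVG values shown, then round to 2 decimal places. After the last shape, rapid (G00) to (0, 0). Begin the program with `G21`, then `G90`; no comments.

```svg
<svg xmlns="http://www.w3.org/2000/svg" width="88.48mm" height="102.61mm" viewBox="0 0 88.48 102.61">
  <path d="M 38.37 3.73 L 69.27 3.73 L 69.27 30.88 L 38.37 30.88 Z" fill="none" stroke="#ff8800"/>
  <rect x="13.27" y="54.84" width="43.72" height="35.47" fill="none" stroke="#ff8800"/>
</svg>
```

Since the viewBox matches the mm dimensions, user units are millimetres directly. The only transform is the Y-flip y_m = 102.61 − y_svg.

Shape 1 is a rectangle drawn with `<path>`. Its stroke #ff8800 means engrave at S312, F4412. After flipping Y the toolpath is (38.37,98.88) → (69.27,98.88) → (69.27,71.73) → (38.37,71.73) → (38.37,98.88), returning to the start.

Shape 2 is a rectangle drawn with `<rect>`. Its stroke #ff8800 means engrave at S312, F4412. After flipping Y the toolpath is (13.27,47.77) → (56.99,47.77) → (56.99,12.30) → (13.27,12.30) → (13.27,47.77), returning to the start.

G21
G90
G00 X38.37 Y98.88
M3 S312
G1 X69.27 Y98.88 F4412
G1 X69.27 Y71.73
G1 X38.37 Y71.73
G1 X38.37 Y98.88
M5
G00 X13.27 Y47.77
M3 S312
G1 X56.99 Y47.77 F4412
G1 X56.99 Y12.30
G1 X13.27 Y12.30
G1 X13.27 Y47.77
M5
G00 X0.00 Y0.00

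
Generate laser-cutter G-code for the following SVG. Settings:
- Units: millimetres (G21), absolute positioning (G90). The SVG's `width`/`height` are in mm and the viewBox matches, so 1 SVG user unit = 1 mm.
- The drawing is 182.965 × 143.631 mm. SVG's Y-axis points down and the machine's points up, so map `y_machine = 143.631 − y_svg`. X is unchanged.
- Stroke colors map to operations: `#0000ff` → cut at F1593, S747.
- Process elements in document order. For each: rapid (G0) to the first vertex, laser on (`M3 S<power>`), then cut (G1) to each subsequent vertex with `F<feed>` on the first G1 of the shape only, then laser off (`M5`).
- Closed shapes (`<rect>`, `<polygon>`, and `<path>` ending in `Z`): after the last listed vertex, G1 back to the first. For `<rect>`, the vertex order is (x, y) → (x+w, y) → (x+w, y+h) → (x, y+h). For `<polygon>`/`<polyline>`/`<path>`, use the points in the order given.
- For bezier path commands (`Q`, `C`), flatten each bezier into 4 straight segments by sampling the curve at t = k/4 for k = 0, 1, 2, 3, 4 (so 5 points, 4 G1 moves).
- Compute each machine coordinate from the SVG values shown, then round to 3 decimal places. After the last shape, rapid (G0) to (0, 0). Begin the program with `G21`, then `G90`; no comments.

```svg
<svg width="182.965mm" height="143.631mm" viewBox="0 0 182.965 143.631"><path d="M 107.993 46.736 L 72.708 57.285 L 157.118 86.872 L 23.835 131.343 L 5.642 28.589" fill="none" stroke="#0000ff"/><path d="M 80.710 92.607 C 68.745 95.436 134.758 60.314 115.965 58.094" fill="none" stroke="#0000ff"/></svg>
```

Since the viewBox matches the mm dimensions, user units are millimetres directly. The only transform is the Y-flip y_m = 143.631 − y_svg.

Shape 1 is a open polyline drawn with `<path>`. Its stroke #0000ff means cut at S747, F1593. After flipping Y the toolpath is (107.993,96.895) → (72.708,86.346) → (157.118,56.759) → (23.835,12.288) → (5.642,115.042).

Shape 2 is a cubic bezier drawn with `<path>`. Its stroke #0000ff means cut at S747, F1593. After flipping Y the toolpath is (80.710,51.024) → (83.814,54.911) → (100.898,66.387) → (116.702,78.810) → (115.965,85.537).

G21
G90
G0 X107.993 Y96.895
M3 S747
G1 X72.708 Y86.346 F1593
G1 X157.118 Y56.759
G1 X23.835 Y12.288
G1 X5.642 Y115.042
M5
G0 X80.710 Y51.024
M3 S747
G1 X83.814 Y54.911 F1593
G1 X100.898 Y66.387
G1 X116.702 Y78.810
G1 X115.965 Y85.537
M5
G0 X0.000 Y0.000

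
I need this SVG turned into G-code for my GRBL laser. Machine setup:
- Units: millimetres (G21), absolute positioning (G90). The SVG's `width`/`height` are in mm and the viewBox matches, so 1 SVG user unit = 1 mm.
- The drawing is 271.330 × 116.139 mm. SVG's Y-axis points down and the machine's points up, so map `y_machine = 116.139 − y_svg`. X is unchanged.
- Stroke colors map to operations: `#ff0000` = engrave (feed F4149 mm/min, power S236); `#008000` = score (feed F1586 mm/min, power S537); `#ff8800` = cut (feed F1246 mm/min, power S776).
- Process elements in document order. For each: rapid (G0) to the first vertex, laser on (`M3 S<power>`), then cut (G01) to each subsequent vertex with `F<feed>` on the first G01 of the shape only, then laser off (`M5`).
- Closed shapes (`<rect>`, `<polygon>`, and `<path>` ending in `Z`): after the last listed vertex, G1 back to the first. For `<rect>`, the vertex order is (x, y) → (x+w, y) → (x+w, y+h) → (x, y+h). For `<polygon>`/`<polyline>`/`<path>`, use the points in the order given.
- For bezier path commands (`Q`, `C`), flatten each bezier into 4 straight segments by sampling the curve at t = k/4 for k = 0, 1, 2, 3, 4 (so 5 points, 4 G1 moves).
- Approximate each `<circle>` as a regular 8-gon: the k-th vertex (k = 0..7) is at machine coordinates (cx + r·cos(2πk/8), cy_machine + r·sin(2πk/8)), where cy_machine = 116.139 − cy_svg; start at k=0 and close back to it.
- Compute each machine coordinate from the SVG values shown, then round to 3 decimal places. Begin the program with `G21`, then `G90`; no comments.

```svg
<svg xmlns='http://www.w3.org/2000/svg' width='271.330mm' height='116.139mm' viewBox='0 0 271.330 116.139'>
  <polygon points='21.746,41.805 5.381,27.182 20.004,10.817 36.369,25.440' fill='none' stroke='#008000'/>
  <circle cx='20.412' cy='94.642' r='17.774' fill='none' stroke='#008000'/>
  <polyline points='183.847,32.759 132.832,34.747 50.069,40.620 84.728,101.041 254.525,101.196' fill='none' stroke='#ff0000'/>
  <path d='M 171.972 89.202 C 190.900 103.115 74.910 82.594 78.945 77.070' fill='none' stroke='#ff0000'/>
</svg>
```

G21
G90
G0 X21.746 Y74.334
M3 S537
G01 X5.381 Y88.957 F1586
G01 X20.004 Y105.322
G01 X36.369 Y90.699
G01 X21.746 Y74.334
M5
G0 X38.186 Y21.497
M3 S537
G01 X32.980 Y34.065 F1586
G01 X20.412 Y39.271
G01 X7.844 Y34.065
G01 X2.638 Y21.497
G01 X7.844 Y8.929
G01 X20.412 Y3.723
G01 X32.980 Y8.929
G01 X38.186 Y21.497
M5
G0 X183.847 Y83.380
M3 S236
G01 X132.832 Y81.392 F4149
G01 X50.069 Y75.519
G01 X84.728 Y15.098
G01 X254.525 Y14.943
M5
G0 X171.972 Y26.937
M3 S236
G01 X164.854 Y22.186 F4149
G01 X131.043 Y25.714
G01 X94.440 Y32.886
G01 X78.945 Y39.069
M5

Since the viewBox matches the mm dimensions, user units are millimetres directly. The only transform is the Y-flip y_m = 116.139 − y_svg.

Shape 1 is a regular polygon drawn with `<polygon>`. Its stroke #008000 means score at S537, F1586. After flipping Y the toolpath is (21.746,74.334) → (5.381,88.957) → (20.004,105.322) → (36.369,90.699) → (21.746,74.334), returning to the start.

Shape 2 is a circle drawn with `<circle>`. Its stroke #008000 means score at S537, F1586. After flipping Y the toolpath is (38.186,21.497) → (32.980,34.065) → (20.412,39.271) → (7.844,34.065) → (2.638,21.497) → (7.844,8.929) → (20.412,3.723) → (32.980,8.929) → (38.186,21.497), returning to the start.

Shape 3 is a open polyline drawn with `<polyline>`. Its stroke #ff0000 means engrave at S236, F4149. After flipping Y the toolpath is (183.847,83.380) → (132.832,81.392) → (50.069,75.519) → (84.728,15.098) → (254.525,14.943).

Shape 4 is a cubic bezier drawn with `<path>`. Its stroke #ff0000 means engrave at S236, F4149. After flipping Y the toolpath is (171.972,26.937) → (164.854,22.186) → (131.043,25.714) → (94.440,32.886) → (78.945,39.069).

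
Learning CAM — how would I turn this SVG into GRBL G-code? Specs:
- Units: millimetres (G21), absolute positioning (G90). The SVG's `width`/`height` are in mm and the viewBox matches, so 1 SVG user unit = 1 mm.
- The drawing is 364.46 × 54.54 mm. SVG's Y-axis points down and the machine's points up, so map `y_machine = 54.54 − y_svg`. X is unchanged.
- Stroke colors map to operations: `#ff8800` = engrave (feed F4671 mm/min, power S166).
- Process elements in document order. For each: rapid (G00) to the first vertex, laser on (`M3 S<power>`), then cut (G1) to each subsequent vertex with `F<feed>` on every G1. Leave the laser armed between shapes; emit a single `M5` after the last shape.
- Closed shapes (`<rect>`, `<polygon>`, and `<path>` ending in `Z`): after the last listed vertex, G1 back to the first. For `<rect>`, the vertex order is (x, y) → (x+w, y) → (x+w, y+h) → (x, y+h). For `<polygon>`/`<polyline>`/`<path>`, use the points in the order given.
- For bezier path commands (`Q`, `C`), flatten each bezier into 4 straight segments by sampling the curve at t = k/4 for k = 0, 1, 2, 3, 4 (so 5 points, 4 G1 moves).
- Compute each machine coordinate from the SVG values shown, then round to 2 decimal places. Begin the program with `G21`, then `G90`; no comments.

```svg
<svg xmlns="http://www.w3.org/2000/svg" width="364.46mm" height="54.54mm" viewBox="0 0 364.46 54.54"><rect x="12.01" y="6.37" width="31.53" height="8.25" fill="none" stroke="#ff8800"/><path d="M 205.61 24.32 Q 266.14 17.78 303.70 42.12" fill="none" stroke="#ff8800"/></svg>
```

viewBox `0 0 364.46 54.54` with mm width/height → 1 unit = 1 mm. Flip: y_m = 54.54 − y_svg.

**Shape 1** — `<rect>` rectangle, stroke `#ff8800` → engrave (S166, F4671). Machine vertices: (12.01,48.17) → (43.54,48.17) → (43.54,39.92) → (12.01,39.92) → (12.01,48.17). Closed: final G1 returns to the first vertex.

**Shape 2** — `<path>` quadratic bezier, stroke `#ff8800` → engrave (S166, F4671). Control points (SVG): P0=(205.61,24.32), P1=(266.14,17.78), P2=(303.70,42.12); sampled at t=k/4. Machine vertices: (205.61,30.22) → (234.44,31.56) → (260.40,29.04) → (283.48,22.66) → (303.70,12.42). Open path.

G21
G90
G00 X12.01 Y48.17
M3 S166
G1 X43.54 Y48.17 F4671
G1 X43.54 Y39.92 F4671
G1 X12.01 Y39.92 F4671
G1 X12.01 Y48.17 F4671
G00 X205.61 Y30.22
M3 S166
G1 X234.44 Y31.56 F4671
G1 X260.40 Y29.04 F4671
G1 X283.48 Y22.66 F4671
G1 X303.70 Y12.42 F4671
M5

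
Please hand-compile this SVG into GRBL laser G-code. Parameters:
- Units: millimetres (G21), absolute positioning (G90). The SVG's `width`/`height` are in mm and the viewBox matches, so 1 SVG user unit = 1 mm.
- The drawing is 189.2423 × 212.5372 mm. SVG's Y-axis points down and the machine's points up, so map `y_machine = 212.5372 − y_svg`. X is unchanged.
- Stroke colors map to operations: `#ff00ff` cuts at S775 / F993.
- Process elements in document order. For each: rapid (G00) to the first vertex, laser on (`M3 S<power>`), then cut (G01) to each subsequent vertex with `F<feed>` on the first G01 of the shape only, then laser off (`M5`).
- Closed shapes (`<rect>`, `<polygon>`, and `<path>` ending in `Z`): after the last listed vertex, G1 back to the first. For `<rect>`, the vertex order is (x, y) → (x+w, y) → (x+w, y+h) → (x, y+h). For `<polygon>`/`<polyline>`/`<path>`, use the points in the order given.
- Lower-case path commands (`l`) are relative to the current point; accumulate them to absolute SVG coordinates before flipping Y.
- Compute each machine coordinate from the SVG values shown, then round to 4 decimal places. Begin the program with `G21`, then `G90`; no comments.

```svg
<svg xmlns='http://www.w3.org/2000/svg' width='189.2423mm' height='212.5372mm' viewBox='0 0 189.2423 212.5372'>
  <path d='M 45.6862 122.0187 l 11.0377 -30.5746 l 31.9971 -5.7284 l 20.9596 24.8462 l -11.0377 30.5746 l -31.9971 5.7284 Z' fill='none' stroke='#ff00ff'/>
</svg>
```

G21
G90
G00 X45.6862 Y90.5185
M3 S775
G01 X56.7239 Y121.0931 F993
G01 X88.7210 Y126.8215
G01 X109.6806 Y101.9753
G01 X98.6429 Y71.4007
G01 X66.6458 Y65.6723
G01 X45.6862 Y90.5185
M5

1 u = 1 mm; y_m = 212.5372 − y.

[1] `<path>` regular polygon, #ff00ff→cut S775 F993: (45.6862,90.5185) → (56.7239,121.0931) → (88.7210,126.8215) → (109.6806,101.9753) → (98.6429,71.4007) → (66.6458,65.6723) → (45.6862,90.5185) (closed)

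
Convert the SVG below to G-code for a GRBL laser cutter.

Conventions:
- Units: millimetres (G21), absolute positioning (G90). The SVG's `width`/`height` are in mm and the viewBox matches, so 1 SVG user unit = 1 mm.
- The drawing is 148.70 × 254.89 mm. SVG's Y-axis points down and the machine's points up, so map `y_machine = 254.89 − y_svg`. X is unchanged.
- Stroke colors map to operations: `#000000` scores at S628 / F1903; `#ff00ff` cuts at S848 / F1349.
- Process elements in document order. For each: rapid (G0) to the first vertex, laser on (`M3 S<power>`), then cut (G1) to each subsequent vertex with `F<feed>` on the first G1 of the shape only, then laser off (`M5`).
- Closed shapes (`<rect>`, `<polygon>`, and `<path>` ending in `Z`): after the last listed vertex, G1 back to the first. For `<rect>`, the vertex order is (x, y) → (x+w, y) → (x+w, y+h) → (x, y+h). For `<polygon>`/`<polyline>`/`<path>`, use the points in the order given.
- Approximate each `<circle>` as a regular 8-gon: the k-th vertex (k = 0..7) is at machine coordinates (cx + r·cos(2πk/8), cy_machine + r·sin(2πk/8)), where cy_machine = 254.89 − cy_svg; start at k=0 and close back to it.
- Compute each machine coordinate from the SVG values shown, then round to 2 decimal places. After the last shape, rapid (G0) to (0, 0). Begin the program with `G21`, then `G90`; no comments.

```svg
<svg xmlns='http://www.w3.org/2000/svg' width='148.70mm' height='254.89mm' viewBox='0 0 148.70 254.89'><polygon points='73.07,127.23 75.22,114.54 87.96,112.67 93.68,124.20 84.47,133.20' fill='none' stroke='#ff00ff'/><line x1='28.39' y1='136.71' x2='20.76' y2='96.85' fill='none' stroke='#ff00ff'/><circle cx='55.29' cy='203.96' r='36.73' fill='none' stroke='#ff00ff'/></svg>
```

G21
G90
G0 X73.07 Y127.66
M3 S848
G1 X75.22 Y140.35 F1349
G1 X87.96 Y142.22
G1 X93.68 Y130.69
G1 X84.47 Y121.69
G1 X73.07 Y127.66
M5
G0 X28.39 Y118.18
M3 S848
G1 X20.76 Y158.04 F1349
M5
G0 X92.02 Y50.93
M3 S848
G1 X81.26 Y76.90 F1349
G1 X55.29 Y87.66
G1 X29.32 Y76.90
G1 X18.56 Y50.93
G1 X29.32 Y24.96
G1 X55.29 Y14.20
G1 X81.26 Y24.96
G1 X92.02 Y50.93
M5
G0 X0.00 Y0.00

Since the viewBox matches the mm dimensions, user units are millimetres directly. The only transform is the Y-flip y_m = 254.89 − y_svg.

Shape 1 is a regular polygon drawn with `<polygon>`. Its stroke #ff00ff means cut at S848, F1349. After flipping Y the toolpath is (73.07,127.66) → (75.22,140.35) → (87.96,142.22) → (93.68,130.69) → (84.47,121.69) → (73.07,127.66), returning to the start.

Shape 2 is a line segment drawn with `<line>`. Its stroke #ff00ff means cut at S848, F1349. After flipping Y the toolpath is (28.39,118.18) → (20.76,158.04).

Shape 3 is a circle drawn with `<circle>`. Its stroke #ff00ff means cut at S848, F1349. After flipping Y the toolpath is (92.02,50.93) → (81.26,76.90) → (55.29,87.66) → (29.32,76.90) → (18.56,50.93) → (29.32,24.96) → (55.29,14.20) → (81.26,24.96) → (92.02,50.93), returning to the start.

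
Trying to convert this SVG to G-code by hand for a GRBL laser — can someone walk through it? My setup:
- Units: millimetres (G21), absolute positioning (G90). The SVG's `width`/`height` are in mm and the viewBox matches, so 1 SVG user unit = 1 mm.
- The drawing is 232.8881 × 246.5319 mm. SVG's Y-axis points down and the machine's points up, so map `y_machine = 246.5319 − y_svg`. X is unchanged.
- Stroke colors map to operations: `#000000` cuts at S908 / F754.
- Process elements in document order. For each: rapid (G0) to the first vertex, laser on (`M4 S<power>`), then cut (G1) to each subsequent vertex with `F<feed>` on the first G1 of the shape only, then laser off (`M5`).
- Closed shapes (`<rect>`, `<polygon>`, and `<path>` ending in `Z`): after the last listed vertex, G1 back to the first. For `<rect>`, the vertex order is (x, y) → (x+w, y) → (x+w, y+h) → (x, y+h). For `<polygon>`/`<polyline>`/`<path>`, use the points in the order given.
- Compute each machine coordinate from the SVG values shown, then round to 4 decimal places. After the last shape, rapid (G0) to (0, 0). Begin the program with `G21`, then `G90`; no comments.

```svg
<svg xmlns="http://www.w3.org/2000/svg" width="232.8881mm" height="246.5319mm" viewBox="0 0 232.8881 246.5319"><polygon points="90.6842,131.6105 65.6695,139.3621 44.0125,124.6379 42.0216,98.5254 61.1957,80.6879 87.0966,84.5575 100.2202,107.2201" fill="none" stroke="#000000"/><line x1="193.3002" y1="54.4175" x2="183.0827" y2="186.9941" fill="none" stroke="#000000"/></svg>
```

viewBox `0 0 232.8881 246.5319` with mm width/height → 1 unit = 1 mm. Flip: y_m = 246.5319 − y_svg.

**Shape 1** — `<polygon>` regular polygon, stroke `#000000` → cut (S908, F754). Machine vertices: (90.6842,114.9214) → (65.6695,107.1698) → (44.0125,121.8940) → (42.0216,148.0065) → (61.1957,165.8440) → (87.0966,161.9744) → (100.2202,139.3118) → (90.6842,114.9214). Closed: final G1 returns to the first vertex.

**Shape 2** — `<line>` line segment, stroke `#000000` → cut (S908, F754). Machine vertices: (193.3002,192.1144) → (183.0827,59.5378). Open path.

G21
G90
G0 X90.6842 Y114.9214
M4 S908
G1 X65.6695 Y107.1698 F754
G1 X44.0125 Y121.8940
G1 X42.0216 Y148.0065
G1 X61.1957 Y165.8440
G1 X87.0966 Y161.9744
G1 X100.2202 Y139.3118
G1 X90.6842 Y114.9214
M5
G0 X193.3002 Y192.1144
M4 S908
G1 X183.0827 Y59.5378 F754
M5
G0 X0.0000 Y0.0000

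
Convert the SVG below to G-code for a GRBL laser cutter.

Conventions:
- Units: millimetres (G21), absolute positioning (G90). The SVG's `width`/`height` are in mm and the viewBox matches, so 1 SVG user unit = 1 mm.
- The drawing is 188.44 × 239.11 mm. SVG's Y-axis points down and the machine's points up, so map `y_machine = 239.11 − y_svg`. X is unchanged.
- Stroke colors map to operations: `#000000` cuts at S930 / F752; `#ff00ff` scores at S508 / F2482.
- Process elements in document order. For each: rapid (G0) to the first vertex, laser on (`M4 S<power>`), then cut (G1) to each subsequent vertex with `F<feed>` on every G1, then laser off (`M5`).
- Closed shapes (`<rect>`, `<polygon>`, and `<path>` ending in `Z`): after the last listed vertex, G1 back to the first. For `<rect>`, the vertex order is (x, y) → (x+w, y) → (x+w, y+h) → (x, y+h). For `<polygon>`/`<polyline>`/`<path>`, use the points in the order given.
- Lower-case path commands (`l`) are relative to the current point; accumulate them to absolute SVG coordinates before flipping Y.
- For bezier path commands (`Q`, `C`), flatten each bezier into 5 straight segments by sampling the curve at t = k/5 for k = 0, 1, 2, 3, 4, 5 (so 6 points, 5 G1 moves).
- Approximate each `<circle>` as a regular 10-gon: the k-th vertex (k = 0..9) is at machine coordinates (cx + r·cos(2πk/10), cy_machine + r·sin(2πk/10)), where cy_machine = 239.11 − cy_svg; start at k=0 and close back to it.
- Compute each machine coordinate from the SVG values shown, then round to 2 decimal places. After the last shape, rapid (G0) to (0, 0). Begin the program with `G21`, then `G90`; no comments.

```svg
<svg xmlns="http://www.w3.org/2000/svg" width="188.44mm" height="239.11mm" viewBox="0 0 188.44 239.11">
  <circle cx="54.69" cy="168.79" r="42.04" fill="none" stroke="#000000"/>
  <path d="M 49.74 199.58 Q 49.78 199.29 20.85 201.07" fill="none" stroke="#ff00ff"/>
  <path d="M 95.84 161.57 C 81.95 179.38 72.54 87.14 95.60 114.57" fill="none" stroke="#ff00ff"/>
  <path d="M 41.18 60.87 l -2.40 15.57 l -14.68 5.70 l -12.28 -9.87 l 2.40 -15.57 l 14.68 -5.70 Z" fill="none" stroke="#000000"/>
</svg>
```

G21
G90
G0 X96.73 Y70.32
M4 S930
G1 X88.70 Y95.03 F752
G1 X67.68 Y110.30 F752
G1 X41.70 Y110.30 F752
G1 X20.68 Y95.03 F752
G1 X12.65 Y70.32 F752
G1 X20.68 Y45.61 F752
G1 X41.70 Y30.34 F752
G1 X67.68 Y30.34 F752
G1 X88.70 Y45.61 F752
G1 X96.73 Y70.32 F752
M5
G0 X49.74 Y39.53
M4 S508
G1 X48.60 Y39.56 F2482
G1 X45.14 Y39.43 F2482
G1 X39.36 Y39.13 F2482
G1 X31.26 Y38.67 F2482
G1 X20.85 Y38.04 F2482
M5
G0 X95.84 Y77.54
M4 S508
G1 X88.27 Y78.22 F2482
G1 X83.11 Y94.29 F2482
G1 X81.72 Y114.72 F2482
G1 X85.44 Y128.48 F2482
G1 X95.60 Y124.54 F2482
M5
G0 X41.18 Y178.24
M4 S930
G1 X38.78 Y162.67 F752
G1 X24.10 Y156.97 F752
G1 X11.82 Y166.84 F752
G1 X14.22 Y182.41 F752
G1 X28.90 Y188.11 F752
G1 X41.18 Y178.24 F752
M5
G0 X0.00 Y0.00

Since the viewBox matches the mm dimensions, user units are millimetres directly. The only transform is the Y-flip y_m = 239.11 − y_svg.

Shape 1 is a circle drawn with `<circle>`. Its stroke #000000 means cut at S930, F752. After flipping Y the toolpath is (96.73,70.32) → (88.70,95.03) → (67.68,110.30) → (41.70,110.30) → (20.68,95.03) → (12.65,70.32) → (20.68,45.61) → (41.70,30.34) → (67.68,30.34) → (88.70,45.61) → (96.73,70.32), returning to the start.

Shape 2 is a quadratic bezier drawn with `<path>`. Its stroke #ff00ff means score at S508, F2482. After flipping Y the toolpath is (49.74,39.53) → (48.60,39.56) → (45.14,39.43) → (39.36,39.13) → (31.26,38.67) → (20.85,38.04).

Shape 3 is a cubic bezier drawn with `<path>`. Its stroke #ff00ff means score at S508, F2482. After flipping Y the toolpath is (95.84,77.54) → (88.27,78.22) → (83.11,94.29) → (81.72,114.72) → (85.44,128.48) → (95.60,124.54).

Shape 4 is a regular polygon drawn with `<path>`. Its stroke #000000 means cut at S930, F752. After flipping Y the toolpath is (41.18,178.24) → (38.78,162.67) → (24.10,156.97) → (11.82,166.84) → (14.22,182.41) → (28.90,188.11) → (41.18,178.24), returning to the start.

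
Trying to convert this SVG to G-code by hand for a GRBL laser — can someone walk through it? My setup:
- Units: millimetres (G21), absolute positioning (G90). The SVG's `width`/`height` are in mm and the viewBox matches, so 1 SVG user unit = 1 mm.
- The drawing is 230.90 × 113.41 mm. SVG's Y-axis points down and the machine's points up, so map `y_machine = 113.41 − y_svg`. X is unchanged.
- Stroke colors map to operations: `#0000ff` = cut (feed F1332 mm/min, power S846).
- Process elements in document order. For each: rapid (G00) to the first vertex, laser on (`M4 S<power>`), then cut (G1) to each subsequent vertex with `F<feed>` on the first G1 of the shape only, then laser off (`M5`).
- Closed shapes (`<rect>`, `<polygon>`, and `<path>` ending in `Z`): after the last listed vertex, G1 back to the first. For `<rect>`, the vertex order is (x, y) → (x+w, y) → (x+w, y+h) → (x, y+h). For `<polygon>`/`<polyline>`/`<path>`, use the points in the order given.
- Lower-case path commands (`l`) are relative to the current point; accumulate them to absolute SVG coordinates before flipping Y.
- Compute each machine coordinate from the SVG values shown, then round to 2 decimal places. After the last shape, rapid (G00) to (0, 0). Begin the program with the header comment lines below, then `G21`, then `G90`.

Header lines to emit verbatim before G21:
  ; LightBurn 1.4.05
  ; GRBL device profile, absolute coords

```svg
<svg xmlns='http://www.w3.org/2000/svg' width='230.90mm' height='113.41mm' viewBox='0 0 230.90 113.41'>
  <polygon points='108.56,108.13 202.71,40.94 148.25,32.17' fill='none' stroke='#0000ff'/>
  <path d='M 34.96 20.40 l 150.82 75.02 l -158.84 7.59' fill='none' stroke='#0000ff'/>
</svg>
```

; LightBurn 1.4.05
; GRBL device profile, absolute coords
G21
G90
G00 X108.56 Y5.28
M4 S846
G1 X202.71 Y72.47 F1332
G1 X148.25 Y81.24
G1 X108.56 Y5.28
M5
G00 X34.96 Y93.01
M4 S846
G1 X185.78 Y17.99 F1332
G1 X26.94 Y10.40
M5
G00 X0.00 Y0.00

viewBox `0 0 230.90 113.41` with mm width/height → 1 unit = 1 mm. Flip: y_m = 113.41 − y_svg.

**Shape 1** — `<polygon>` closed polygon, stroke `#0000ff` → cut (S846, F1332). Machine vertices: (108.56,5.28) → (202.71,72.47) → (148.25,81.24) → (108.56,5.28). Closed: final G1 returns to the first vertex.

**Shape 2** — `<path>` open polyline, stroke `#0000ff` → cut (S846, F1332). Machine vertices: (34.96,93.01) → (185.78,17.99) → (26.94,10.40). Open path.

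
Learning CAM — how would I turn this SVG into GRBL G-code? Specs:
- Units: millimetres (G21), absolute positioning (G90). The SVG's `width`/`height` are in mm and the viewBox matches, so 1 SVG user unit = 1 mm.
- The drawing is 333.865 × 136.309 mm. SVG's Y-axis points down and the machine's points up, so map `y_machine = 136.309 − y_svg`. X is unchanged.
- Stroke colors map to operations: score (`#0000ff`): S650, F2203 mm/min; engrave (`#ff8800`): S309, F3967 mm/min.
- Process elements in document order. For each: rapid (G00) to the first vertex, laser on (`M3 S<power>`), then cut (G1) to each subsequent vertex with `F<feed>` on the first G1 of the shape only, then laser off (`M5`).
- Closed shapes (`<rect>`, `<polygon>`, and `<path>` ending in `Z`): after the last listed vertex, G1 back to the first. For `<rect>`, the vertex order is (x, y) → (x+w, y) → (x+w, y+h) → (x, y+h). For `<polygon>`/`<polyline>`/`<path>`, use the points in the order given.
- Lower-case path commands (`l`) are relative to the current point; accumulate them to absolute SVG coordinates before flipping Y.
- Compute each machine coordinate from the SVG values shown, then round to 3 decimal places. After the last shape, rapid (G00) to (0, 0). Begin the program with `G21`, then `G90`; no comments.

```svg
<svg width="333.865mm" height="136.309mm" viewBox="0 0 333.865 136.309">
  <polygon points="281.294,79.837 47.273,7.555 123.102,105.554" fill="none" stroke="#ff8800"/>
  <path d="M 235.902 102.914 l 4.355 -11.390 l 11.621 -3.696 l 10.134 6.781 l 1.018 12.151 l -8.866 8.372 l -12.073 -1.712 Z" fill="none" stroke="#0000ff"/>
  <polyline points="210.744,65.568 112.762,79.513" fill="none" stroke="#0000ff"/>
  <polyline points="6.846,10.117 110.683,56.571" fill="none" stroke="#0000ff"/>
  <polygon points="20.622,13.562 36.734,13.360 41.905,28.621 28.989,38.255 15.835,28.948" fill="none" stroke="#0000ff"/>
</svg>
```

G21
G90
G00 X281.294 Y56.472
M3 S309
G1 X47.273 Y128.754 F3967
G1 X123.102 Y30.755
G1 X281.294 Y56.472
M5
G00 X235.902 Y33.395
M3 S650
G1 X240.257 Y44.785 F2203
G1 X251.878 Y48.481
G1 X262.012 Y41.700
G1 X263.030 Y29.549
G1 X254.164 Y21.177
G1 X242.091 Y22.889
G1 X235.902 Y33.395
M5
G00 X210.744 Y70.741
M3 S650
G1 X112.762 Y56.796 F2203
M5
G00 X6.846 Y126.192
M3 S650
G1 X110.683 Y79.738 F2203
M5
G00 X20.622 Y122.747
M3 S650
G1 X36.734 Y122.949 F2203
G1 X41.905 Y107.688
G1 X28.989 Y98.054
G1 X15.835 Y107.361
G1 X20.622 Y122.747
M5
G00 X0.000 Y0.000

1 u = 1 mm; y_m = 136.309 − y.

[1] `<polygon>` closed polygon, #ff8800→engrave S309 F3967: (281.294,56.472) → (47.273,128.754) → (123.102,30.755) → (281.294,56.472) (closed)

[2] `<path>` regular polygon, #0000ff→score S650 F2203: (235.902,33.395) → (240.257,44.785) → (251.878,48.481) → (262.012,41.700) → (263.030,29.549) → (254.164,21.177) → (242.091,22.889) → (235.902,33.395) (closed)

[3] `<polyline>` line segment, #0000ff→score S650 F2203: (210.744,70.741) → (112.762,56.796)

[4] `<polyline>` line segment, #0000ff→score S650 F2203: (6.846,126.192) → (110.683,79.738)

[5] `<polygon>` regular polygon, #0000ff→score S650 F2203: (20.622,122.747) → (36.734,122.949) → (41.905,107.688) → (28.989,98.054) → (15.835,107.361) → (20.622,122.747) (closed)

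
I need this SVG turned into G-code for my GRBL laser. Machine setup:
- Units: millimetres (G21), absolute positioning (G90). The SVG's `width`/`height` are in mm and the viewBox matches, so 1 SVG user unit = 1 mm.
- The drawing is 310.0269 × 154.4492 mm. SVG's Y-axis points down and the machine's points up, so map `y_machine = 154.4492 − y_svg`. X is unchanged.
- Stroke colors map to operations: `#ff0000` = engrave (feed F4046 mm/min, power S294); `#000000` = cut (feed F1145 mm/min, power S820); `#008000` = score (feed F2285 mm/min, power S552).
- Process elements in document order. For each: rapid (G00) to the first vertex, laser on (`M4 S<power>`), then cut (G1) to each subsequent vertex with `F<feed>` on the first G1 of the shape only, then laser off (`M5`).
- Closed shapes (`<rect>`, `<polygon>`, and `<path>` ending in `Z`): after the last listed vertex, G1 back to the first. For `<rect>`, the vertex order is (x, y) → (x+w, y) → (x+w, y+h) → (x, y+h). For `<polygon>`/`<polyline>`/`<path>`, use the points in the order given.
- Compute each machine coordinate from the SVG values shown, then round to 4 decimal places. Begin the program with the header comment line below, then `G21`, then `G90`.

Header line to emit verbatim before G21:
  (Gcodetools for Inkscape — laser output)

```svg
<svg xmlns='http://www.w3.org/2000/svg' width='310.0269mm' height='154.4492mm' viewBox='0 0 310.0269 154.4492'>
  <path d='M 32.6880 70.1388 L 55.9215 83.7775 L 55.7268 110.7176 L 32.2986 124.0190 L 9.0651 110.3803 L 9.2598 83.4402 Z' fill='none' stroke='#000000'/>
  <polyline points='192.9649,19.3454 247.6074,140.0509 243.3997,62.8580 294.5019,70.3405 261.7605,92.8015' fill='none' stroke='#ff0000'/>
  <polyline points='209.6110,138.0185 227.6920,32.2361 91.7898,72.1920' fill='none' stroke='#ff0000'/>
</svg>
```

Since the viewBox matches the mm dimensions, user units are millimetres directly. The only transform is the Y-flip y_m = 154.4492 − y_svg.

Shape 1 is a regular polygon drawn with `<path>`. Its stroke #000000 means cut at S820, F1145. After flipping Y the toolpath is (32.6880,84.3104) → (55.9215,70.6717) → (55.7268,43.7316) → (32.2986,30.4302) → (9.0651,44.0689) → (9.2598,71.0090) → (32.6880,84.3104), returning to the start.

Shape 2 is a open polyline drawn with `<polyline>`. Its stroke #ff0000 means engrave at S294, F4046. After flipping Y the toolpath is (192.9649,135.1038) → (247.6074,14.3983) → (243.3997,91.5912) → (294.5019,84.1087) → (261.7605,61.6477).

Shape 3 is a open polyline drawn with `<polyline>`. Its stroke #ff0000 means engrave at S294, F4046. After flipping Y the toolpath is (209.6110,16.4307) → (227.6920,122.2131) → (91.7898,82.2572).

(Gcodetools for Inkscape — laser output)
G21
G90
G00 X32.6880 Y84.3104
M4 S820
G1 X55.9215 Y70.6717 F1145
G1 X55.7268 Y43.7316
G1 X32.2986 Y30.4302
G1 X9.0651 Y44.0689
G1 X9.2598 Y71.0090
G1 X32.6880 Y84.3104
M5
G00 X192.9649 Y135.1038
M4 S294
G1 X247.6074 Y14.3983 F4046
G1 X243.3997 Y91.5912
G1 X294.5019 Y84.1087
G1 X261.7605 Y61.6477
M5
G00 X209.6110 Y16.4307
M4 S294
G1 X227.6920 Y122.2131 F4046
G1 X91.7898 Y82.2572
M5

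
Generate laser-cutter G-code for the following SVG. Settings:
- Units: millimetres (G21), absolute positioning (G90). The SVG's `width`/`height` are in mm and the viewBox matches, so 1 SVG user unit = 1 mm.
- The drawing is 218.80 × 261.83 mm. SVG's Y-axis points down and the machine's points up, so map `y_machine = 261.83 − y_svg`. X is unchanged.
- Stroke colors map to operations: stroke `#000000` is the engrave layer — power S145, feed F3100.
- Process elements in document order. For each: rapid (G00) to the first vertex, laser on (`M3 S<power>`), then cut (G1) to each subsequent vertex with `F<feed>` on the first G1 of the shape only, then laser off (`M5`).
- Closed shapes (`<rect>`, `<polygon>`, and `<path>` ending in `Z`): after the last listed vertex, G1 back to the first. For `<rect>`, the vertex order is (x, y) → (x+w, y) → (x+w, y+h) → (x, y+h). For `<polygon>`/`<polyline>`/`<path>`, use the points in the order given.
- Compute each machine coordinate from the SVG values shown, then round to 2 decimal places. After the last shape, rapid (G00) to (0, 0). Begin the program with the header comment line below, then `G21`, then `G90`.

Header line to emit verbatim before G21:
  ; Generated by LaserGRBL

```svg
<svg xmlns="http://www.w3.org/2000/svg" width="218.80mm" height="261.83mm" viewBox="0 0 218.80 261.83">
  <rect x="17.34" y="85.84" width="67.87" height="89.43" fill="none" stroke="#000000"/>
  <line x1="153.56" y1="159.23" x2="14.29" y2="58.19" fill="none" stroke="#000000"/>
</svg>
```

1 u = 1 mm; y_m = 261.83 − y.

[1] `<rect>` rectangle, #000000→engrave S145 F3100: (17.34,175.99) → (85.21,175.99) → (85.21,86.56) → (17.34,86.56) → (17.34,175.99) (closed)

[2] `<line>` line segment, #000000→engrave S145 F3100: (153.56,102.60) → (14.29,203.64)

; Generated by LaserGRBL
G21
G90
G00 X17.34 Y175.99
M3 S145
G1 X85.21 Y175.99 F3100
G1 X85.21 Y86.56
G1 X17.34 Y86.56
G1 X17.34 Y175.99
M5
G00 X153.56 Y102.60
M3 S145
G1 X14.29 Y203.64 F3100
M5
G00 X0.00 Y0.00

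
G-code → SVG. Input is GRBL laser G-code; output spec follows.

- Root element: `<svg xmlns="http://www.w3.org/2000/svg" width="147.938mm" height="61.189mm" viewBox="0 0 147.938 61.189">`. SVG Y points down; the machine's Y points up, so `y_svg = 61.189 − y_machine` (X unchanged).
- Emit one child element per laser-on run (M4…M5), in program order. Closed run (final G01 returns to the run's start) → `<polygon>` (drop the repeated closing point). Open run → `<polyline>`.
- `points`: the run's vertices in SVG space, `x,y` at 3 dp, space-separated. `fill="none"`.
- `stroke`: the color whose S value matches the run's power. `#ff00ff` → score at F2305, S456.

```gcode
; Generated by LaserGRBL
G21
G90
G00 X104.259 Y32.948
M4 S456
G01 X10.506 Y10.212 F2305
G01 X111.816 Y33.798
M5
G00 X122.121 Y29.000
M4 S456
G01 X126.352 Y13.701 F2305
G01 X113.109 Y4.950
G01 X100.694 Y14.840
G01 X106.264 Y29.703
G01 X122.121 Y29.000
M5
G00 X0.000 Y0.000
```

<svg xmlns="http://www.w3.org/2000/svg" width="147.938mm" height="61.189mm" viewBox="0 0 147.938 61.189">
  <polyline points="104.259,28.241 10.506,50.977 111.816,27.391" fill="none" stroke="#ff00ff"/>
  <polygon points="122.121,32.189 126.352,47.488 113.109,56.239 100.694,46.349 106.264,31.486" fill="none" stroke="#ff00ff"/>
</svg>

Machine Y-up, SVG Y-down with viewBox height 61.189, so y_svg = 61.189 − y_machine; X carries over. Every run uses S456, so all elements get stroke `#ff00ff` (score).

Run 1: The run is open, so emit a `<polyline>` with points (Y-flipped): 104.259,28.241 10.506,50.977 111.816,27.391.

Run 2: The run returns to its start, so emit a `<polygon>` with points (Y-flipped): 122.121,32.189 126.352,47.488 113.109,56.239 100.694,46.349 106.264,31.486.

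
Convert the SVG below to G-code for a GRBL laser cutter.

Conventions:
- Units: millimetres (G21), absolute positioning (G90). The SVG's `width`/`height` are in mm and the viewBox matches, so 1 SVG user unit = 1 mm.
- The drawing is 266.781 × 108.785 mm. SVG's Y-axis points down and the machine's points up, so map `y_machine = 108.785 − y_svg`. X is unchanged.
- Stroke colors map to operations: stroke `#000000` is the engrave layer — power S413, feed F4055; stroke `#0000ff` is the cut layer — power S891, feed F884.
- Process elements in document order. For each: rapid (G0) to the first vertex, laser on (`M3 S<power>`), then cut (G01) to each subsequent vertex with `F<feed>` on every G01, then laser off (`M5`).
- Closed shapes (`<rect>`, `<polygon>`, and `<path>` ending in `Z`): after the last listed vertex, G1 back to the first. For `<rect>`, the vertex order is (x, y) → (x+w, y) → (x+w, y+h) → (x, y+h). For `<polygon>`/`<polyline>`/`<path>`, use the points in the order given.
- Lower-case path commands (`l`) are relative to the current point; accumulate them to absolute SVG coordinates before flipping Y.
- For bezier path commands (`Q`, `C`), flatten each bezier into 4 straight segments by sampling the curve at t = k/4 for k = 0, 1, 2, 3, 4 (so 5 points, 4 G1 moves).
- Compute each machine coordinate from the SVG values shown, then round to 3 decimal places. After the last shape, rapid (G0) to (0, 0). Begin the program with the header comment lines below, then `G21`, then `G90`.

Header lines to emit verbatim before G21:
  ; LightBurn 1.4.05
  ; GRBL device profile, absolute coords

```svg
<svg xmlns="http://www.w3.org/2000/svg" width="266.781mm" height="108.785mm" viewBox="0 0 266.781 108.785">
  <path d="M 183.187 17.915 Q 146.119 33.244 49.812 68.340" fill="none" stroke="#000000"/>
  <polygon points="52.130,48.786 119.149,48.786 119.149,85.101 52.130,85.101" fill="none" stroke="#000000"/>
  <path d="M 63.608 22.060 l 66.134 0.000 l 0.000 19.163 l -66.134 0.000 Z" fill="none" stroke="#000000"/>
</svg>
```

; LightBurn 1.4.05
; GRBL device profile, absolute coords
G21
G90
G0 X183.187 Y90.870
M3 S413
G01 X160.951 Y81.970 F4055
G01 X131.309 Y70.599 F4055
G01 X94.263 Y56.758 F4055
G01 X49.812 Y40.445 F4055
M5
G0 X52.130 Y59.999
M3 S413
G01 X119.149 Y59.999 F4055
G01 X119.149 Y23.684 F4055
G01 X52.130 Y23.684 F4055
G01 X52.130 Y59.999 F4055
M5
G0 X63.608 Y86.725
M3 S413
G01 X129.742 Y86.725 F4055
G01 X129.742 Y67.562 F4055
G01 X63.608 Y67.562 F4055
G01 X63.608 Y86.725 F4055
M5
G0 X0.000 Y0.000

Since the viewBox matches the mm dimensions, user units are millimetres directly. The only transform is the Y-flip y_m = 108.785 − y_svg.

Shape 1 is a quadratic bezier drawn with `<path>`. Its stroke #000000 means engrave at S413, F4055. After flipping Y the toolpath is (183.187,90.870) → (160.951,81.970) → (131.309,70.599) → (94.263,56.758) → (49.812,40.445).

Shape 2 is a rectangle drawn with `<polygon>`. Its stroke #000000 means engrave at S413, F4055. After flipping Y the toolpath is (52.130,59.999) → (119.149,59.999) → (119.149,23.684) → (52.130,23.684) → (52.130,59.999), returning to the start.

Shape 3 is a rectangle drawn with `<path>`. Its stroke #000000 means engrave at S413, F4055. After flipping Y the toolpath is (63.608,86.725) → (129.742,86.725) → (129.742,67.562) → (63.608,67.562) → (63.608,86.725), returning to the start.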